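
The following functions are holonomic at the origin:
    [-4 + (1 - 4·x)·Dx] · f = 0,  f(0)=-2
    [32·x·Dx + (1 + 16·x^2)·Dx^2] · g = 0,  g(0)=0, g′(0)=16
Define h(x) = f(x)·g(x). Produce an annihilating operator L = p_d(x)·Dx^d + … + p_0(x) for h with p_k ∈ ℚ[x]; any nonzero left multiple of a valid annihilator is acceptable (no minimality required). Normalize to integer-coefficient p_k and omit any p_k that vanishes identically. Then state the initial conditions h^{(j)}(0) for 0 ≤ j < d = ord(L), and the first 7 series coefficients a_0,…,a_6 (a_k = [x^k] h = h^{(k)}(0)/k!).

L = 128·x + (8 - 32·x + 256·x^2)·Dx + (-1 + 4·x - 16·x^2 + 64·x^3)·Dx^2  (order 2).
h: a_k = 0, -32, -128, -1024/3, -4096/3, -106496/15, -425984/15, …
ICs: h(0) = 0, h′(0) = -32.

f: a_k = -2, -8, -32, -128, -512, -2048, -8192, …
g: a_k = 0, 16, 0, -256/3, 0, 4096/5, 0, …
L₀ := L_f ⊗_s L_g (sym. prod.), ord ≤ 2.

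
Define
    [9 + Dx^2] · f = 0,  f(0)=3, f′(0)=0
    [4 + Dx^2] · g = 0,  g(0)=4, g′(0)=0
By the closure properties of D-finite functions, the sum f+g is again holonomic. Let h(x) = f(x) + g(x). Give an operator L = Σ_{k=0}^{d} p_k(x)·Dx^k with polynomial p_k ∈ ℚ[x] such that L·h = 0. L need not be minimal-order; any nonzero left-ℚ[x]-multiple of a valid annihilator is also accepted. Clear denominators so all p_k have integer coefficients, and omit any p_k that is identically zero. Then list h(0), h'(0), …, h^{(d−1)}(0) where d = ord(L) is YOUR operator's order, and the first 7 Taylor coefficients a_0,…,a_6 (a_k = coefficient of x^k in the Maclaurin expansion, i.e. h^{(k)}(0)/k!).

L = 36 + 13·Dx^2 + Dx^4  (order 4).
h: a_k = 7, 0, -43/2, 0, 307/24, 0, -2443/720, …
ICs: h(0) = 7, h′(0) = 0, h′′(0) = -43, h′′′(0) = 0.

f: a_k = 3, 0, -27/2, 0, 81/8, 0, -243/80, …
g: a_k = 4, 0, -8, 0, 8/3, 0, -16/45, …
Weyl lclm of L_f,L_g ⇒ L₀ (ord ≤ 4).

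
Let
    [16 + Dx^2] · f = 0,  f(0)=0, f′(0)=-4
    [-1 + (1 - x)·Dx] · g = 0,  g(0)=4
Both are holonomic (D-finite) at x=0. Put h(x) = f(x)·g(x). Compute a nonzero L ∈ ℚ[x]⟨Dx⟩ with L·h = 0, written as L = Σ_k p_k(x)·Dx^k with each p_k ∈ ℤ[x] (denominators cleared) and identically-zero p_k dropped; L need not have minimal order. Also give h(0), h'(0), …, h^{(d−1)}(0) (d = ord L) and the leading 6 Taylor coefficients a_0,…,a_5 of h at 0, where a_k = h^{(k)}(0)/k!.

L = (-16 + 16·x) + 2·Dx + (-1 + x)·Dx^2  (order 2).
h: a_k = 0, -16, -16, 80/3, 80/3, -112/15, …
ICs: h(0) = 0, h′(0) = -16.

f: a_k = 0, -4, 0, 32/3, 0, -128/15, …
g: a_k = 4, 4, 4, 4, 4, 4, …
h₀=f·g: eliminate ⇒ L₀, order ≤ 2·1.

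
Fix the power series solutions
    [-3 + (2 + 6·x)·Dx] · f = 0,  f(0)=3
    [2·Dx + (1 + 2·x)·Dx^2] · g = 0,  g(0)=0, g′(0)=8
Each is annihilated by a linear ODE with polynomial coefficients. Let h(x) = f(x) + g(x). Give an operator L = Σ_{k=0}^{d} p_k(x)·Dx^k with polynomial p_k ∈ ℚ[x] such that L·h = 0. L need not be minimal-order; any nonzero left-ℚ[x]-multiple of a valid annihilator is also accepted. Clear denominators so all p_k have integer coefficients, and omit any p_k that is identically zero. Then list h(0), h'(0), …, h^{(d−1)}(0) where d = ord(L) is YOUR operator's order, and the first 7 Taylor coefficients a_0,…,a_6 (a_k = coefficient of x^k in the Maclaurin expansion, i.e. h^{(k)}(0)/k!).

f: a_k = 3, 9/2, -27/8, 81/16, -1215/128, 5103/256, -45927/1024, …
g: a_k = 0, 8, -8, 32/3, -16, 128/5, -128/3, …
Weyl lclm of L_f,L_g ⇒ L₀ (ord ≤ 3).
L = (-6 + 36·x)·Dx + (5 + 84·x + 180·x^2)·Dx^2 + (2 + 22·x + 72·x^2 + 72·x^3)·Dx^3  (order 3).
h: a_k = 3, 25/2, -91/8, 755/48, -3263/128, 58283/1280, -268853/3072, …
ICs: h(0) = 3, h′(0) = 25/2, h′′(0) = -91/4.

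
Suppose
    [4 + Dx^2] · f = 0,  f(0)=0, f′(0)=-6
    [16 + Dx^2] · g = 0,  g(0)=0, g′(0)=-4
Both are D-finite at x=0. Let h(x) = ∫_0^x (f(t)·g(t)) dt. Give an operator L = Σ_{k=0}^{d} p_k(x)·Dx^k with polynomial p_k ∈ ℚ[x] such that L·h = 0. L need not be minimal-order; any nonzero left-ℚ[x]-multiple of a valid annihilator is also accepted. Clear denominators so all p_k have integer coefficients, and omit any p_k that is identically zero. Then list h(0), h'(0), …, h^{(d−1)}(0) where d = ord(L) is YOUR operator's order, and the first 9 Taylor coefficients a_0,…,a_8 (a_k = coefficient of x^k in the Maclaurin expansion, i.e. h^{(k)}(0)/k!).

L = 144·Dx + 40·Dx^3 + Dx^5  (order 5).
h: a_k = 0, 0, 0, 8, 0, -16, 0, 208/15, 0, …
ICs: h(0) = 0, h′(0) = 0, h′′(0) = 0, h′′′(0) = 48, h′′′′(0) = 0.

f: a_k = 0, -6, 0, 4, 0, -4/5, 0, 8/105, 0, …
g: a_k = 0, -4, 0, 32/3, 0, -128/15, 0, 1024/315, 0, …
h₀=f·g: eliminate ⇒ L₀, order ≤ 2·2.
h=∫₀ˣh₀: take L = L₀·Dx.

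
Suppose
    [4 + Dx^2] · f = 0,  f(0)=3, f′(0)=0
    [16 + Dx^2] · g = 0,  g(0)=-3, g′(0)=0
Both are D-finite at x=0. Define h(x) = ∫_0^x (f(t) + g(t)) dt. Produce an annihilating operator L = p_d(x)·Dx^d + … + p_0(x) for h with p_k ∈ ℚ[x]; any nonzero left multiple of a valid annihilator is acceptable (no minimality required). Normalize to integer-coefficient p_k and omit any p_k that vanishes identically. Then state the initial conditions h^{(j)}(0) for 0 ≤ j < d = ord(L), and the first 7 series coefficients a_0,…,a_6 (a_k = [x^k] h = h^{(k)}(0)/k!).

f: a_k = 3, 0, -6, 0, 2, 0, -4/15, …
g: a_k = -3, 0, 24, 0, -32, 0, 256/15, …
f+g: L₀ = lclm(L_f,L_g), ord ≤ 2+2.
∫: right-multiply L₀ by Dx.
L = 64·Dx + 20·Dx^3 + Dx^5  (order 5).
h: a_k = 0, 0, 0, 6, 0, -6, 0, …
ICs: h(0) = 0, h′(0) = 0, h′′(0) = 0, h′′′(0) = 36, h′′′′(0) = 0.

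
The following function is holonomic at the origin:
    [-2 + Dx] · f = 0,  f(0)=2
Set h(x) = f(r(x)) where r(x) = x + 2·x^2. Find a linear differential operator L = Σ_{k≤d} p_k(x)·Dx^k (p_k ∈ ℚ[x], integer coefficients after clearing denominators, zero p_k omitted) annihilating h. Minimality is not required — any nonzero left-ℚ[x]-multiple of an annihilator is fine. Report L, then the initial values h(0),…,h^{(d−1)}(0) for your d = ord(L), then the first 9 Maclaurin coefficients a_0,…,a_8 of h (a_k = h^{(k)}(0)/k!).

L = (-2 - 8·x) + Dx  (order 1).
h: a_k = 2, 4, 12, 56/3, 100/3, 216/5, 2648/45, 20848/315, 7916/105, …
ICs: h(0) = 2.

f: a_k = 2, 4, 4, 8/3, 4/3, 8/15, 8/45, 16/315, 4/315, …
h₀=f(r): pull back L_f along r ⇒ L₀.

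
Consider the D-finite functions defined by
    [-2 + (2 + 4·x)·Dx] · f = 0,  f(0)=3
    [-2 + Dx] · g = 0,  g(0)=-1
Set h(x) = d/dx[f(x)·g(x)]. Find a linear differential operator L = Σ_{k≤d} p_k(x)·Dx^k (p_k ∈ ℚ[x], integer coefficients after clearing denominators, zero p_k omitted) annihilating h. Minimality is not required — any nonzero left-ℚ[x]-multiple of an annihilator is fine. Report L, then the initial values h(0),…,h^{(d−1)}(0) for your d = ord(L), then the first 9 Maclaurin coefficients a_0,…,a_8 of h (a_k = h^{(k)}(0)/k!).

L = (7 + 24·x + 16·x^2) + (-3 - 10·x - 8·x^2)·Dx  (order 1).
h: a_k = -9, -21, -51/2, -33/2, -107/8, 89/40, -1123/80, 39551/1680, -88853/1920, …
ICs: h(0) = -9.

f: a_k = 3, 3, -3/2, 3/2, -15/8, 21/8, -63/16, 99/16, -1287/128, …
g: a_k = -1, -2, -2, -4/3, -2/3, -4/15, -4/45, -8/315, -2/315, …
Sym-product of L_f,L_g gives L₀ (≤ ord 1).
h=h₀': d/dx-closure on L₀ ⇒ L.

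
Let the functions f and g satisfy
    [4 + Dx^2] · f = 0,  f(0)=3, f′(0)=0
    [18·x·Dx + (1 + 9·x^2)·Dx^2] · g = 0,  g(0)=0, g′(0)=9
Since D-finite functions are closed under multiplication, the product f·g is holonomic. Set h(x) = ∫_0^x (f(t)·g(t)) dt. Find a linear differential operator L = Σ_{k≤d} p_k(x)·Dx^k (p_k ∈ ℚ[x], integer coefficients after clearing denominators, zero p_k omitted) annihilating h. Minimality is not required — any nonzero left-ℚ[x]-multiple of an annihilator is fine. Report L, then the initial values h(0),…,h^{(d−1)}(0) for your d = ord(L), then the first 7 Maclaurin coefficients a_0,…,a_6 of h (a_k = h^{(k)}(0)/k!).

f: a_k = 3, 0, -6, 0, 2, 0, -4/15, …
g: a_k = 0, 9, 0, -27, 0, 729/5, 0, …
Product ⇒ symmetric product L₀, ord ≤ 4.
h=∫₀ˣh₀: take L = L₀·Dx.
L = (2080 + 50256·x^2 + 89424·x^4 + 186624·x^6 + 419904·x^8)·Dx + (3168·x + 38880·x^3 + 139968·x^5 + 419904·x^7)·Dx^2 + (572 + 13788·x^2 + 33048·x^4 + 93312·x^6 + 209952·x^8)·Dx^3 + (792·x + 9720·x^3 + 34992·x^5 + 104976·x^7)·Dx^4 + (13 + 306·x^2 + 2673·x^4 + 11664·x^6 + 26244·x^8)·Dx^5  (order 5).
h: a_k = 0, 0, 27/2, 0, -135/4, 0, 1029/10, …
ICs: h(0) = 0, h′(0) = 0, h′′(0) = 27, h′′′(0) = 0, h′′′′(0) = -810.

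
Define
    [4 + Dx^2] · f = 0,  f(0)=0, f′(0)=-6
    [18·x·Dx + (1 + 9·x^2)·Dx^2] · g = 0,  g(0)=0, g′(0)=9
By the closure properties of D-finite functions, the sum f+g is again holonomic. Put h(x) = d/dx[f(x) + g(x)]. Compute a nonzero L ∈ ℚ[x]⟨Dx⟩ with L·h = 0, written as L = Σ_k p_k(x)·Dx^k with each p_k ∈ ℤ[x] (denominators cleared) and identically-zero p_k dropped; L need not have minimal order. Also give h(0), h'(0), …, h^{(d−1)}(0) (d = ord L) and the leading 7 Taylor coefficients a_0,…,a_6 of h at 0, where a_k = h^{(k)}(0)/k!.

f: a_k = 0, -6, 0, 4, 0, -4/5, 0, …
g: a_k = 0, 9, 0, -27, 0, 729/5, 0, …
f+g: L₀ = lclm(L_f,L_g), ord ≤ 2+2.
h₀' ⇒ L via d/dx closure of L₀.
L = (-3744·x + 37584·x^3 + 11664·x^5) + (-28 + 864·x^2 + 10692·x^4 + 5832·x^6)·Dx + (-936·x + 9396·x^3 + 2916·x^5)·Dx^2 + (-7 + 216·x^2 + 2673·x^4 + 1458·x^6)·Dx^3  (order 3).
h: a_k = 3, 0, -69, 0, 725, 0, -98407/15, …
ICs: h(0) = 3, h′(0) = 0, h′′(0) = -138.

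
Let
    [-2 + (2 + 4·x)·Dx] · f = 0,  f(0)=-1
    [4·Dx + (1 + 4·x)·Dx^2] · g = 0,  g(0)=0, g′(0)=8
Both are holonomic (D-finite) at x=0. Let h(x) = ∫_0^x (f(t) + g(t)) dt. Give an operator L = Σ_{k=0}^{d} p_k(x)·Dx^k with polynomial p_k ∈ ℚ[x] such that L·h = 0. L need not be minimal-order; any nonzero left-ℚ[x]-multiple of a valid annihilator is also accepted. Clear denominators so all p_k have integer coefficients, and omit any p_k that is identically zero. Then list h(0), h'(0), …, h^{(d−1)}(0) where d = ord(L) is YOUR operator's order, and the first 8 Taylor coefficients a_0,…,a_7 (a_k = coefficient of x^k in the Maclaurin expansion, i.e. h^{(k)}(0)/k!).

f: a_k = -1, -1, 1/2, -1/2, 5/8, -7/8, 21/16, -33/16, …
g: a_k = 0, 8, -16, 128/3, -128, 2048/5, -4096/3, 32768/7, …
Weyl lclm of L_f,L_g ⇒ L₀ (ord ≤ 3).
Integrate: L := L₀·Dx.
L = (20 + 16·x)·Dx^2 + (29 + 104·x + 80·x^2)·Dx^3 + (3 + 22·x + 48·x^2 + 32·x^3)·Dx^4  (order 4).
h: a_k = 0, -1, 7/2, -31/6, 253/24, -1019/40, 16349/240, -65473/336, …
ICs: h(0) = 0, h′(0) = -1, h′′(0) = 7, h′′′(0) = -31.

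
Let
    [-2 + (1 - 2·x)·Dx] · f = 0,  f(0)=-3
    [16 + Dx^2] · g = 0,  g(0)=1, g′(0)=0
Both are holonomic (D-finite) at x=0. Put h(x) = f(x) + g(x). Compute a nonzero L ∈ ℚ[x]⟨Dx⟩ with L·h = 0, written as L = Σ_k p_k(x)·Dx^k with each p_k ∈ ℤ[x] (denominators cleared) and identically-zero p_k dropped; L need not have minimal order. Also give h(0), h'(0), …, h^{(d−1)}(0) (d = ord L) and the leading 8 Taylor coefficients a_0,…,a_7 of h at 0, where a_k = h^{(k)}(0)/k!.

f: a_k = -3, -6, -12, -24, -48, -96, -192, -384, …
g: a_k = 1, 0, -8, 0, 32/3, 0, -256/45, 0, …
h₀=f+g: left-lcm gives L₀, ord ≤ 3.
L = (160 - 256·x + 256·x^2) + (-48 + 224·x - 384·x^2 + 256·x^3)·Dx + (10 - 16·x + 16·x^2)·Dx^2 + (-3 + 14·x - 24·x^2 + 16·x^3)·Dx^3  (order 3).
h: a_k = -2, -6, -20, -24, -112/3, -96, -8896/45, -384, …
ICs: h(0) = -2, h′(0) = -6, h′′(0) = -40.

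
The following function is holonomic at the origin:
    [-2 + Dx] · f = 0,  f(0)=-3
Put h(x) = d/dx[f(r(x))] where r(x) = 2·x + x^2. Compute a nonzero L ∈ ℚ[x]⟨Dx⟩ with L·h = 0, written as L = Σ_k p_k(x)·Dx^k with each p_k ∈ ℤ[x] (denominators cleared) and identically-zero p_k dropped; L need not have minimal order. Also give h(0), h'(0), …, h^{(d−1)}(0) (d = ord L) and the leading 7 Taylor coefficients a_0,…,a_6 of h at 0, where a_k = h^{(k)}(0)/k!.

L = (5 + 8·x + 4·x^2) + (-1 - x)·Dx  (order 1).
h: a_k = -12, -60, -168, -344, -568, -3992/5, -2960/3, …
ICs: h(0) = -12.

f: a_k = -3, -6, -6, -4, -2, -4/5, -4/15, …
Substitute x→r, Dx→(1/r')Dx; clear ⇒ L₀.
Derive L from L₀ (diff closure).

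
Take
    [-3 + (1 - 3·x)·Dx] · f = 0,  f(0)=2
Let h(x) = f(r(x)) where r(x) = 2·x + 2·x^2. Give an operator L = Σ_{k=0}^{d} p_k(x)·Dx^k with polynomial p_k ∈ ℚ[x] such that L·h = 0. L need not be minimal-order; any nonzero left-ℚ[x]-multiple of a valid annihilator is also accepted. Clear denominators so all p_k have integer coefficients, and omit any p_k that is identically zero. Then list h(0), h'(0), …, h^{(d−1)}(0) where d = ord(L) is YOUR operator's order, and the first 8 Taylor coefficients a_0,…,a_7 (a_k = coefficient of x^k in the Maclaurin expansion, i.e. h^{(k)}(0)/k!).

f: a_k = 2, 6, 18, 54, 162, 486, 1458, 4374, …
L₀ from L_f via x↦r, Dx↦r'^{-1}Dx.
L = (6 + 12·x) + (-1 + 6·x + 6·x^2)·Dx  (order 1).
h: a_k = 2, 12, 84, 576, 3960, 27216, 187056, 1285632, …
ICs: h(0) = 2.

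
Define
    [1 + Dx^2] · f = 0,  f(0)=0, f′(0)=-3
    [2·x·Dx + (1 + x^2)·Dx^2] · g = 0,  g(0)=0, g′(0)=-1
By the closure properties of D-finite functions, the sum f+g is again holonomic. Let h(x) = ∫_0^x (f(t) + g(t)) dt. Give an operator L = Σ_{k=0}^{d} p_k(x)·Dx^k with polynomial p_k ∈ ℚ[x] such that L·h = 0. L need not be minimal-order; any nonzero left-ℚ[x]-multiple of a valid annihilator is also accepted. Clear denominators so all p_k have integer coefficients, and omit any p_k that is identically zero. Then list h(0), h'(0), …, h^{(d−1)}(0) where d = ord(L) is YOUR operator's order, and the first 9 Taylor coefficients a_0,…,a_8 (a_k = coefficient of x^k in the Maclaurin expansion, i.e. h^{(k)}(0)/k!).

L = (-22·x + 28·x^3 + 2·x^5)·Dx^2 + (-1 + 7·x^2 + 9·x^4 + x^6)·Dx^3 + (-22·x + 28·x^3 + 2·x^5)·Dx^4 + (-1 + 7·x^2 + 9·x^4 + x^6)·Dx^5  (order 5).
h: a_k = 0, 0, -2, 0, 5/24, 0, -3/80, 0, 241/13440, …
ICs: h(0) = 0, h′(0) = 0, h′′(0) = -4, h′′′(0) = 0, h′′′′(0) = 5.

f: a_k = 0, -3, 0, 1/2, 0, -1/40, 0, 1/1680, 0, …
g: a_k = 0, -1, 0, 1/3, 0, -1/5, 0, 1/7, 0, …
L₀ := lclm(L_f,L_g); ord L₀ ≤ 2+2.
Integrate: L := L₀·Dx.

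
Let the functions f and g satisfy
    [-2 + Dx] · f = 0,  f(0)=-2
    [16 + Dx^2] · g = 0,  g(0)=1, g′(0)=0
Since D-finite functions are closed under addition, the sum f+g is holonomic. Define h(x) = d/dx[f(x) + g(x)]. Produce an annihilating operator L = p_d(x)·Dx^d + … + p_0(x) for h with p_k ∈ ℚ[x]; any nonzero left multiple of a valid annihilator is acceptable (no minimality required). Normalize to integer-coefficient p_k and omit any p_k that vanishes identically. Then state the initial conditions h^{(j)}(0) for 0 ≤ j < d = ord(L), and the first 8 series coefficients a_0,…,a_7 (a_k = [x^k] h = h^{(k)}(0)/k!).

L = 32 - 16·Dx + 2·Dx^2 - Dx^3  (order 3).
h: a_k = -4, -24, -8, 112/3, -8/3, -176/5, -16/45, 4064/315, …
ICs: h(0) = -4, h′(0) = -24, h′′(0) = -16.

f: a_k = -2, -4, -4, -8/3, -4/3, -8/15, -8/45, -16/315, …
g: a_k = 1, 0, -8, 0, 32/3, 0, -256/45, 0, …
f+g: L₀ = lclm(L_f,L_g), ord ≤ 1+2.
Derive L from L₀ (diff closure).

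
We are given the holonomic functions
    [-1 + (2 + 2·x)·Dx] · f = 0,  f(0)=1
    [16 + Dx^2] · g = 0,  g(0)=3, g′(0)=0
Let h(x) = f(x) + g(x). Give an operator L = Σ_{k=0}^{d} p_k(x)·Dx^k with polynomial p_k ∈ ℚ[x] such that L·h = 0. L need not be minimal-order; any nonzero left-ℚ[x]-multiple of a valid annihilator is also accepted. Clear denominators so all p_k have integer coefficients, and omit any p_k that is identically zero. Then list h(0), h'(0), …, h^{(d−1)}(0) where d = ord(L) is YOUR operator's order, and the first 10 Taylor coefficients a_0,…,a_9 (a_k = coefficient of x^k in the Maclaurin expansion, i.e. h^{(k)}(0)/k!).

f: a_k = 1, 1/2, -1/8, 1/16, -5/128, 7/256, -21/1024, 33/2048, -429/32768, 715/65536, …
g: a_k = 3, 0, -24, 0, 32, 0, -256/15, 0, 512/105, 0, …
L₀ := lclm(L_f,L_g); ord L₀ ≤ 1+2.
L = (-1072 - 2048·x - 1024·x^2) + (2016 + 6112·x + 6144·x^2 + 2048·x^3)·Dx + (-67 - 128·x - 64·x^2)·Dx^2 + (126 + 382·x + 384·x^2 + 128·x^3)·Dx^3  (order 3).
h: a_k = 4, 1/2, -193/8, 1/16, 4091/128, 7/256, -262459/15360, 33/2048, 16732171/3440640, 715/65536, …
ICs: h(0) = 4, h′(0) = 1/2, h′′(0) = -193/4.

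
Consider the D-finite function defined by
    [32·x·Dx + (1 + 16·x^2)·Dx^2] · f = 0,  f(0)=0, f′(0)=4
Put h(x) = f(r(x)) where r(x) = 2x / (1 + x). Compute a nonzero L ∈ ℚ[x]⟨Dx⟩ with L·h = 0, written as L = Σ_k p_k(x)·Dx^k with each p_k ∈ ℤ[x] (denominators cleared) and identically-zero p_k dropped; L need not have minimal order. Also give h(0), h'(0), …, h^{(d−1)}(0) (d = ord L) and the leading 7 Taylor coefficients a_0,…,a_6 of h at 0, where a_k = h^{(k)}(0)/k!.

L = (2 + 130·x)·Dx + (1 + 2·x + 65·x^2)·Dx^2  (order 2).
h: a_k = 0, 8, -8, -488/3, 504, 27688/5, -93208/3, …
ICs: h(0) = 0, h′(0) = 8.

f: a_k = 0, 4, 0, -64/3, 0, 1024/5, 0, …
Change of var in L_f (x↦r) gives L₀.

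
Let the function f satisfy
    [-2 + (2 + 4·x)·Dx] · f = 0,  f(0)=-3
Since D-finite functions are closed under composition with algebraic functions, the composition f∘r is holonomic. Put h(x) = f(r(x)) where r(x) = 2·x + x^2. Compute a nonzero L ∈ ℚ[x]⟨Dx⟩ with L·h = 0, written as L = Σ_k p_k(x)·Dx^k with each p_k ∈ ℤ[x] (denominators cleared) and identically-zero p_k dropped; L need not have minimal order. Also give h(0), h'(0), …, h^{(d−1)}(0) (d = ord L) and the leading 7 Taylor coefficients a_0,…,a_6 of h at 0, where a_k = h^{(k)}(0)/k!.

L = (-2 - 2·x) + (1 + 4·x + 2·x^2)·Dx  (order 1).
h: a_k = -3, -6, 3, -6, 27/2, -33, 171/2, …
ICs: h(0) = -3.

f: a_k = -3, -3, 3/2, -3/2, 15/8, -21/8, 63/16, …
Change of var in L_f (x↦r) gives L₀.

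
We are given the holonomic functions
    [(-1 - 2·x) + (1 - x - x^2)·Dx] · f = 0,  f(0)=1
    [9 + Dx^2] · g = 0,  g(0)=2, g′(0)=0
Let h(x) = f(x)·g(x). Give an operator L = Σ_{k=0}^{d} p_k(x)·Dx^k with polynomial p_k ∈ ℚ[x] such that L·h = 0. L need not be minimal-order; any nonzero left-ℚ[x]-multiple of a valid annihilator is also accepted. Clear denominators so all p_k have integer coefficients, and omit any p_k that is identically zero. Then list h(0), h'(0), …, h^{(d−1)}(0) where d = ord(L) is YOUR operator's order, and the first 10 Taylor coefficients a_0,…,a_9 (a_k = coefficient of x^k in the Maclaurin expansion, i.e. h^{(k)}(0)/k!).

f: a_k = 1, 1, 2, 3, 5, 8, 13, 21, 34, 55, …
g: a_k = 2, 0, -9, 0, 27/4, 0, -81/40, 0, 729/2240, 0, …
h₀=f·g: eliminate ⇒ L₀, order ≤ 1·2.
L = (-7 + 9·x + 9·x^2) + (2 + 4·x)·Dx + (-1 + x + x^2)·Dx^2  (order 2).
h: a_k = 2, 2, -5, -3, -5/4, -17/4, -301/40, -471/40, -42503/2240, -68879/2240, …
ICs: h(0) = 2, h′(0) = 2.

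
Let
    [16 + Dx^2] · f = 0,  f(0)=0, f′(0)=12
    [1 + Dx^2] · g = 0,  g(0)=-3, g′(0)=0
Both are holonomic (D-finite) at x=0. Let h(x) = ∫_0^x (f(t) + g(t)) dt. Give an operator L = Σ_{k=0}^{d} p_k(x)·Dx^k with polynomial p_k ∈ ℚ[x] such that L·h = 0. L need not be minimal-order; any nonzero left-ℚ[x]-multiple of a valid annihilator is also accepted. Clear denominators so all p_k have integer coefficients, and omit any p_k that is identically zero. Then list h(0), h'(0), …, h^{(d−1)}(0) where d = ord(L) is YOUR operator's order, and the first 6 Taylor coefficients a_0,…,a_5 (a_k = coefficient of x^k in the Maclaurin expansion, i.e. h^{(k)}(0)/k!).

L = 16·Dx + 17·Dx^3 + Dx^5  (order 5).
h: a_k = 0, -3, 6, 1/2, -8, -1/40, …
ICs: h(0) = 0, h′(0) = -3, h′′(0) = 12, h′′′(0) = 3, h′′′′(0) = -192.

f: a_k = 0, 12, 0, -32, 0, 128/5, …
g: a_k = -3, 0, 3/2, 0, -1/8, 0, …
f+g: L₀ = lclm(L_f,L_g), ord ≤ 2+2.
h=∫₀ˣh₀: take L = L₀·Dx.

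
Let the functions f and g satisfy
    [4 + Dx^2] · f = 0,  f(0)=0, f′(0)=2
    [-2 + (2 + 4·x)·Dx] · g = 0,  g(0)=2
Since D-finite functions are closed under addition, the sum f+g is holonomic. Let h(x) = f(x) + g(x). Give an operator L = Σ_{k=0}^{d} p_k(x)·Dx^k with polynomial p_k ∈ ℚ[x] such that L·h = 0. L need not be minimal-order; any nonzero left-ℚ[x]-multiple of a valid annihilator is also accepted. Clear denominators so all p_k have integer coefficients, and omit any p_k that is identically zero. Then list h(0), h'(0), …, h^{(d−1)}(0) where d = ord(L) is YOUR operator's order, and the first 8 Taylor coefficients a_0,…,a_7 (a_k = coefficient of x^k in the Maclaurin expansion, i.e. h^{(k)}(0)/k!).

L = (-28 - 64·x - 64·x^2) + (12 + 88·x + 192·x^2 + 128·x^3)·Dx + (-7 - 16·x - 16·x^2)·Dx^2 + (3 + 22·x + 48·x^2 + 32·x^3)·Dx^3  (order 3).
h: a_k = 2, 4, -1, -1/3, -5/4, 121/60, -21/8, 10331/2520, …
ICs: h(0) = 2, h′(0) = 4, h′′(0) = -2.

f: a_k = 0, 2, 0, -4/3, 0, 4/15, 0, -8/315, …
g: a_k = 2, 2, -1, 1, -5/4, 7/4, -21/8, 33/8, …
f+g: L₀ = lclm(L_f,L_g), ord ≤ 2+1.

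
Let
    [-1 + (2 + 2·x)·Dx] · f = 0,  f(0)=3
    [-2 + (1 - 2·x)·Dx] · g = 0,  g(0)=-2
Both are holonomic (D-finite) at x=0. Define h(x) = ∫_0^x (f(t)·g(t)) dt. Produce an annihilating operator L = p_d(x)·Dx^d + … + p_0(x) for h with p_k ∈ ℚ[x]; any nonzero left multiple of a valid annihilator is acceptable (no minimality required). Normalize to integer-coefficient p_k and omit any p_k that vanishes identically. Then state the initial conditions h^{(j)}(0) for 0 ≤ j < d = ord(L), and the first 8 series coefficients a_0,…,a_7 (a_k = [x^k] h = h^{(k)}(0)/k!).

f: a_k = 3, 3/2, -3/8, 3/16, -15/128, 21/256, -63/1024, 99/2048, …
g: a_k = -2, -4, -8, -16, -32, -64, -128, -256, …
L₀ := L_f ⊗_s L_g (sym. prod.), ord ≤ 1.
h=∫h₀ ⇒ L = L₀·Dx.
L = (5 + 2·x)·Dx + (-2 + 2·x + 4·x^2)·Dx^2  (order 2).
h: a_k = 0, -6, -15/2, -39/4, -471/32, -7521/320, -10035/256, -240777/3584, …
ICs: h(0) = 0, h′(0) = -6.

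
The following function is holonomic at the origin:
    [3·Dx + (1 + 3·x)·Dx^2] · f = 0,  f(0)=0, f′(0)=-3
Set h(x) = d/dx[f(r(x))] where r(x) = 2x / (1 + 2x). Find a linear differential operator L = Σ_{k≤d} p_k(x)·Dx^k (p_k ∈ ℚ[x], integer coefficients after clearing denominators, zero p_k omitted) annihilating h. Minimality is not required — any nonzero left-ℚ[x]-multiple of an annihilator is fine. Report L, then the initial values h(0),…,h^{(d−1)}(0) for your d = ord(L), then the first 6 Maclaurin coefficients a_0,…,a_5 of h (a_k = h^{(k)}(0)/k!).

f: a_k = 0, -3, 9/2, -9, 81/4, -243/5, …
h₀=f(r): pull back L_f along r ⇒ L₀.
Derive L from L₀ (diff closure).
L = (10 + 32·x) + (1 + 10·x + 16·x^2)·Dx  (order 1).
h: a_k = -6, 60, -504, 4080, -32736, 262080, …
ICs: h(0) = -6.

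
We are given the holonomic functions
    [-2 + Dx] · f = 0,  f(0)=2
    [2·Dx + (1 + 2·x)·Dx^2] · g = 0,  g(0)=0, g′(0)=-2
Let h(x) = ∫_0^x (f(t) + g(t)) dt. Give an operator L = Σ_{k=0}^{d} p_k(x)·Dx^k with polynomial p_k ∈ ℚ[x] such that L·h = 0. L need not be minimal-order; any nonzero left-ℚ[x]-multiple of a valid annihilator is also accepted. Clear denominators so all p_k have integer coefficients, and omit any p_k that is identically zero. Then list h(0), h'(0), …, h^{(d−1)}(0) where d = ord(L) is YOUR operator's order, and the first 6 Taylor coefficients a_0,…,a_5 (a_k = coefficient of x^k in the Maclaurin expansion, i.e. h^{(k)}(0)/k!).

f: a_k = 2, 4, 4, 8/3, 4/3, 8/15, …
g: a_k = 0, -2, 2, -8/3, 4, -32/5, …
f+g: L₀ = lclm(L_f,L_g), ord ≤ 1+2.
h=∫₀ˣh₀: take L = L₀·Dx.
L = (-6 - 4·x)·Dx^2 + (1 - 4·x - 4·x^2)·Dx^3 + (1 + 3·x + 2·x^2)·Dx^4  (order 4).
h: a_k = 0, 2, 1, 2, 0, 16/15, …
ICs: h(0) = 0, h′(0) = 2, h′′(0) = 2, h′′′(0) = 12.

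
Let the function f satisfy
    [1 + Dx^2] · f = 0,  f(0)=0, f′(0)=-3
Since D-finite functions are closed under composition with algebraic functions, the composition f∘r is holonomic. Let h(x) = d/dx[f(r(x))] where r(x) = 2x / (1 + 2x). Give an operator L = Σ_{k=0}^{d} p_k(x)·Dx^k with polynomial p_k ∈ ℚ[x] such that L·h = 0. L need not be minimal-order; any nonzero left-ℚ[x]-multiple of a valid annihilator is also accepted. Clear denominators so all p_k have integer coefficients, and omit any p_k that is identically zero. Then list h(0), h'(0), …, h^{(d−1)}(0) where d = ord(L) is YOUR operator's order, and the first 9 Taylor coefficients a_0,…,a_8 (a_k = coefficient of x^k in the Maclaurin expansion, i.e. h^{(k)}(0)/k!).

f: a_k = 0, -3, 0, 1/2, 0, -1/40, 0, 1/1680, 0, …
L₀ from L_f via x↦r, Dx↦r'^{-1}Dx.
h=h₀': d/dx-closure on L₀ ⇒ L.
L = (28 + 96·x + 96·x^2) + (12 + 72·x + 144·x^2 + 96·x^3)·Dx + (1 + 8·x + 24·x^2 + 32·x^3 + 16·x^4)·Dx^2  (order 2).
h: a_k = -6, 24, -60, 96, -4, -720, 55448/15, -203648/15, 896716/21, …
ICs: h(0) = -6, h′(0) = 24.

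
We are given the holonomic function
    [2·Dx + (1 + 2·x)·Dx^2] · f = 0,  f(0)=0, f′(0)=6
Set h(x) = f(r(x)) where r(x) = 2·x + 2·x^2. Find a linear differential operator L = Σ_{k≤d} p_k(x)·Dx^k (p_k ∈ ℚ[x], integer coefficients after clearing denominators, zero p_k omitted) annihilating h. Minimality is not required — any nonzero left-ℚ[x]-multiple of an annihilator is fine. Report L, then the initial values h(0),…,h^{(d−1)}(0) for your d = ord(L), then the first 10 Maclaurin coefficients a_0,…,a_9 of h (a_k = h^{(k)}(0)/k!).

L = 2·Dx + (1 + 2·x)·Dx^2  (order 2).
h: a_k = 0, 12, -12, 16, -24, 192/5, -64, 768/7, -192, 1024/3, …
ICs: h(0) = 0, h′(0) = 12.

f: a_k = 0, 6, -6, 8, -12, 96/5, -32, 384/7, -96, 512/3, …
Substitute x→r, Dx→(1/r')Dx; clear ⇒ L₀.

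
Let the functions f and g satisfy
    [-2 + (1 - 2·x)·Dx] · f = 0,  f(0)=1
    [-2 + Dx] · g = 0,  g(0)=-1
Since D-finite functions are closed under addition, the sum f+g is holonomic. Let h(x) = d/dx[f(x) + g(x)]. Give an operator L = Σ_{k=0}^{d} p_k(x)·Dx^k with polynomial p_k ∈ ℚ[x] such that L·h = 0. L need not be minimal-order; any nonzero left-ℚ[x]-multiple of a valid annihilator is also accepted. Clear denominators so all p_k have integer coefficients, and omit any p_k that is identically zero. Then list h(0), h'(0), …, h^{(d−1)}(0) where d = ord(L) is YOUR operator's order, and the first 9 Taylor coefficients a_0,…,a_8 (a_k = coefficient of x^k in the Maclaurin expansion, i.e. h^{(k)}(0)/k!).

f: a_k = 1, 2, 4, 8, 16, 32, 64, 128, 256, …
g: a_k = -1, -2, -2, -4/3, -2/3, -4/15, -4/45, -8/315, -2/315, …
h₀=f+g: left-lcm gives L₀, ord ≤ 2.
Differentiate: ansatz ord ≤ ord L₀ ⇒ L.
L = (16 + 16·x) + (-10 - 8·x + 8·x^2)·Dx + (1 - 4·x^2)·Dx^2  (order 2).
h: a_k = 0, 4, 20, 184/3, 476/3, 5752/15, 40312/45, 645104/315, 1451516/315, …
ICs: h(0) = 0, h′(0) = 4.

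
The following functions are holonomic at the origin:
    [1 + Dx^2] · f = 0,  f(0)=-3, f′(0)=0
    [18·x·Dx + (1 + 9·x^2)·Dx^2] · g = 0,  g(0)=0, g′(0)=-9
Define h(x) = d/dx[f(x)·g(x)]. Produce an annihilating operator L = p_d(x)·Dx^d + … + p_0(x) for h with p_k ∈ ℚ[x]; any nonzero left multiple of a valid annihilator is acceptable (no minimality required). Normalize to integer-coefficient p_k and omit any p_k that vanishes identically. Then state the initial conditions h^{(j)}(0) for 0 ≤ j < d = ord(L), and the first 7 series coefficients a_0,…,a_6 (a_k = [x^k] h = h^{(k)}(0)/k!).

L = (38998 + 738774·x^2 + 15162957·x^4 + 3032640·x^6 - 78732·x^8 - 1771470·x^10 + 531441·x^12) + (20772·x + 1033884·x^3 + 7902360·x^5 + 2624400·x^7 + 1180980·x^9 + 2125764·x^11)·Dx + (39368 + 755028·x^2 + 15369750·x^4 + 3887028·x^6 + 314928·x^8 - 1417176·x^10 + 1062882·x^12)·Dx^2 + (20772·x + 1033884·x^3 + 7902360·x^5 + 2624400·x^7 + 1180980·x^9 + 2125764·x^11)·Dx^3 + (370 + 16254·x^2 + 206793·x^4 + 854388·x^6 + 393660·x^8 + 354294·x^10 + 531441·x^12)·Dx^4  (order 4).
h: a_k = 27, 0, -567/2, 0, 19161/8, 0, -1699023/80, …
ICs: h(0) = 27, h′(0) = 0, h′′(0) = -567, h′′′(0) = 0.

f: a_k = -3, 0, 3/2, 0, -1/8, 0, 1/240, …
g: a_k = 0, -9, 0, 27, 0, -729/5, 0, …
Product ⇒ symmetric product L₀, ord ≤ 4.
h=h₀': d/dx-closure on L₀ ⇒ L.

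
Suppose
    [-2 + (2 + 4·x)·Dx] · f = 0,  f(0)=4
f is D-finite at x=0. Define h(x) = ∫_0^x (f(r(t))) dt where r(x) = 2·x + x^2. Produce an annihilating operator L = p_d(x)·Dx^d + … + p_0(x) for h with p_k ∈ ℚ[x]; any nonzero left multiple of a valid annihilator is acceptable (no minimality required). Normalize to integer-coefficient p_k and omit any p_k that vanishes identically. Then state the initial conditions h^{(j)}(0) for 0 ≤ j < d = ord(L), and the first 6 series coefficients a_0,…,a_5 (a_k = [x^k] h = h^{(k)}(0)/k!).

L = (-2 - 2·x)·Dx + (1 + 4·x + 2·x^2)·Dx^2  (order 2).
h: a_k = 0, 4, 4, -4/3, 2, -18/5, …
ICs: h(0) = 0, h′(0) = 4.

f: a_k = 4, 4, -2, 2, -5/2, 7/2, …
Change of var in L_f (x↦r) gives L₀.
h=∫h₀ ⇒ L = L₀·Dx.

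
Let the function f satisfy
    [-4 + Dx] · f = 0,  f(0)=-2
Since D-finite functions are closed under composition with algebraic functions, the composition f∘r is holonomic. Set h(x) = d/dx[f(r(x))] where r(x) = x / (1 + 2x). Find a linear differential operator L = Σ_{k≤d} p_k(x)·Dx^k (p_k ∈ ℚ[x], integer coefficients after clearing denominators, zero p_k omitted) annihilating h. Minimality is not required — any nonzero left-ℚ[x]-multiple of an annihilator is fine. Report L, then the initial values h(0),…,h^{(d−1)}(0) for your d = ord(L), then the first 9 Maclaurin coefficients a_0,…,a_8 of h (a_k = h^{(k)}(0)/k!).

L = -8·x + (-1 - 4·x - 4·x^2)·Dx  (order 1).
h: a_k = -8, 0, 32, -256/3, 128, -1024/15, -2560/9, 131072/105, -145408/45, …
ICs: h(0) = -8.

f: a_k = -2, -8, -16, -64/3, -64/3, -256/15, -512/45, -2048/315, -1024/315, …
Change of var in L_f (x↦r) gives L₀.
Derive L from L₀ (diff closure).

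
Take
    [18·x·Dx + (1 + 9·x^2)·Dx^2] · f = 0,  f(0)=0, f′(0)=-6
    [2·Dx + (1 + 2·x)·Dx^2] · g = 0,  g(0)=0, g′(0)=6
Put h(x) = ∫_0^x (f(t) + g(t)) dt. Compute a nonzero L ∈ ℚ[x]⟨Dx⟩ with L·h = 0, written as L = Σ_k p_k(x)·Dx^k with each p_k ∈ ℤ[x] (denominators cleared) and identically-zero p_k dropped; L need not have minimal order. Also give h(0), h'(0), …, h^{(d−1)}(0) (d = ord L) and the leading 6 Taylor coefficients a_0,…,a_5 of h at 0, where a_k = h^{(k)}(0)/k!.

f: a_k = 0, -6, 0, 18, 0, -486/5, …
g: a_k = 0, 6, -6, 8, -12, 96/5, …
Weyl lclm of L_f,L_g ⇒ L₀ (ord ≤ 4).
∫: right-multiply L₀ by Dx.
L = (-18 - 108·x + 486·x^2 + 324·x^3)·Dx^2 + (-13 - 36·x + 135·x^2 + 972·x^3 + 648·x^4)·Dx^3 + (-1 + 7·x + 18·x^2 + 81·x^3 + 243·x^4 + 162·x^5)·Dx^4  (order 4).
h: a_k = 0, 0, 0, -2, 13/2, -12/5, …
ICs: h(0) = 0, h′(0) = 0, h′′(0) = 0, h′′′(0) = -12.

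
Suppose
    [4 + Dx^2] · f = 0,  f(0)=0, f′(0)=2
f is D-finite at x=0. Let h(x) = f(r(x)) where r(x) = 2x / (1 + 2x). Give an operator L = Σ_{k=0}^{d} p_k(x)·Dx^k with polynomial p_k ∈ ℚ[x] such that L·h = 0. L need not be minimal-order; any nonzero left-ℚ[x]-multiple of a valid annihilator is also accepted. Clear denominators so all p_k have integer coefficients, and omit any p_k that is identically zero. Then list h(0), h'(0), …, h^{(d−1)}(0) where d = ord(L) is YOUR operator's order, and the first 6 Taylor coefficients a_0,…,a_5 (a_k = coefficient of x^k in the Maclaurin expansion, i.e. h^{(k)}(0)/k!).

f: a_k = 0, 2, 0, -4/3, 0, 4/15, …
Change of var in L_f (x↦r) gives L₀.
L = 16 + (4 + 24·x + 48·x^2 + 32·x^3)·Dx + (1 + 8·x + 24·x^2 + 32·x^3 + 16·x^4)·Dx^2  (order 2).
h: a_k = 0, 4, -8, 16/3, 32, -2752/15, …
ICs: h(0) = 0, h′(0) = 4.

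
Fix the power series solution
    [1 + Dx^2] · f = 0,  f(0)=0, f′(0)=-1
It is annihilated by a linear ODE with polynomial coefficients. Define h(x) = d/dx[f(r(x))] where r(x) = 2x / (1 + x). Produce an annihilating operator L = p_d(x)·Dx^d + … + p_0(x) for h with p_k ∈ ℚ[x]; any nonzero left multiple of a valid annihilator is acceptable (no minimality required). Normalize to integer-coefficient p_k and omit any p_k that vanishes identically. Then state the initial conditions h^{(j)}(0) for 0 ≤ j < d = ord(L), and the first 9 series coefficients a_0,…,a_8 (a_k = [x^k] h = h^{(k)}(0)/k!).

f: a_k = 0, -1, 0, 1/6, 0, -1/120, 0, 1/5040, 0, …
f∘r: x↦r, Dx↦Dx/r' in L_f ⇒ L₀.
Derive L from L₀ (diff closure).
L = (10 + 12·x + 6·x^2) + (6 + 18·x + 18·x^2 + 6·x^3)·Dx + (1 + 4·x + 6·x^2 + 4·x^3 + x^4)·Dx^2  (order 2).
h: a_k = -2, 4, -2, -8, 86/3, -60, 4418/45, -6064/45, 49262/315, …
ICs: h(0) = -2, h′(0) = 4.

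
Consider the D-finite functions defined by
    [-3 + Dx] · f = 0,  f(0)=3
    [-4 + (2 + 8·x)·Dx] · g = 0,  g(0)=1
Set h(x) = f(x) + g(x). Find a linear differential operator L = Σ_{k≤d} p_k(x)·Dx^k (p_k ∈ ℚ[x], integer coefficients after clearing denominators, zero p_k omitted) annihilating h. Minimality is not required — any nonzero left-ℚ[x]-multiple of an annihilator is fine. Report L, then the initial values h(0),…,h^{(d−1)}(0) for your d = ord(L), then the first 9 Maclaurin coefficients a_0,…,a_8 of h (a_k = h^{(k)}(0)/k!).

f: a_k = 3, 9, 27/2, 27/2, 81/8, 243/40, 243/80, 729/560, 2187/4480, …
g: a_k = 1, 2, -2, 4, -10, 28, -84, 264, -858, …
Weyl lclm of L_f,L_g ⇒ L₀ (ord ≤ 2).
L = (30 + 72·x) + (-13 - 72·x - 144·x^2)·Dx + (1 + 16·x + 48·x^2)·Dx^2  (order 2).
h: a_k = 4, 11, 23/2, 35/2, 1/8, 1363/40, -6477/80, 148569/560, -3841653/4480, …
ICs: h(0) = 4, h′(0) = 11.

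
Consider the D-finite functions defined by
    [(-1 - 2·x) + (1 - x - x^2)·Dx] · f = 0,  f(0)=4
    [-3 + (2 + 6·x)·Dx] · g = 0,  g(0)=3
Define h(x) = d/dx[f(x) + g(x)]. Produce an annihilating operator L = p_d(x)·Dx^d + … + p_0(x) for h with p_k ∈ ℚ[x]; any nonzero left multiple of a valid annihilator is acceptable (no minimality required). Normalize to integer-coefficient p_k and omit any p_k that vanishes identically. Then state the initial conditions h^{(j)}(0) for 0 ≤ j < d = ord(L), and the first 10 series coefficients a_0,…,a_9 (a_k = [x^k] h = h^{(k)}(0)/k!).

L = (-216 - 666·x - 972·x^2 - 468·x^3 - 270·x^4) + (-45 - 624·x - 2079·x^2 - 2688·x^3 - 1737·x^4 - 810·x^5)·Dx + (22 + 122·x + 146·x^2 - 162·x^3 - 426·x^4 - 474·x^5 - 180·x^6)·Dx^2  (order 2).
h: a_k = 17/2, 37/4, 819/16, 1345/32, 66475/256, 21963/512, 2719815/2048, -3987559/4096, 509741595/65536, -1686605465/131072, …
ICs: h(0) = 17/2, h′(0) = 37/4.

f: a_k = 4, 4, 8, 12, 20, 32, 52, 84, 136, 220, …
g: a_k = 3, 9/2, -27/8, 81/16, -1215/128, 5103/256, -45927/1024, 216513/2048, -8444007/32768, 42220035/65536, …
f+g: L₀ = lclm(L_f,L_g), ord ≤ 1+1.
h₀' ⇒ L via d/dx closure of L₀.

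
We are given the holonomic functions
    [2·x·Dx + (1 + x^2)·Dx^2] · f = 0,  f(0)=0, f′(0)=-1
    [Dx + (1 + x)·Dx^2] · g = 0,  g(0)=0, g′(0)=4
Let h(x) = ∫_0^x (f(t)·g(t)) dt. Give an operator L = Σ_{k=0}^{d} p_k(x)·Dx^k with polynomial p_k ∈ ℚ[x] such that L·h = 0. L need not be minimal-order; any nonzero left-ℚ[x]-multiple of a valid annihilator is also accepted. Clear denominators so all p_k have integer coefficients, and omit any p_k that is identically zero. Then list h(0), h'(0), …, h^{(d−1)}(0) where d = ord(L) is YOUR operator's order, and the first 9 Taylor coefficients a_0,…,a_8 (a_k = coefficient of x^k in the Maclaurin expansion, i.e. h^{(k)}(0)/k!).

f: a_k = 0, -1, 0, 1/3, 0, -1/5, 0, 1/7, 0, …
g: a_k = 0, 4, -2, 4/3, -1, 4/5, -2/3, 4/7, -1/2, …
Sym-product of L_f,L_g gives L₀ (≤ ord 4).
h=∫h₀ ⇒ L = L₀·Dx.
L = (24 + 44·x + 80·x^2 + 156·x^3 + 120·x^4 + 52·x^5 + 4·x^7)·Dx^2 + (18 + 124·x + 308·x^2 + 484·x^3 + 544·x^4 + 372·x^5 + 140·x^6 + 12·x^7 + 14·x^8)·Dx^3 + (12 + 64·x + 192·x^2 + 312·x^3 + 360·x^4 + 312·x^5 + 192·x^6 + 72·x^7 + 12·x^8 + 8·x^9)·Dx^4 + (5 + 18·x + 37·x^2 + 56·x^3 + 66·x^4 + 60·x^5 + 42·x^6 + 24·x^7 + 9·x^8 + 2·x^9 + x^10)·Dx^5  (order 5).
h: a_k = 0, 0, 0, -4/3, 1/2, 0, 1/18, -52/315, 11/120, …
ICs: h(0) = 0, h′(0) = 0, h′′(0) = 0, h′′′(0) = -8, h′′′′(0) = 12.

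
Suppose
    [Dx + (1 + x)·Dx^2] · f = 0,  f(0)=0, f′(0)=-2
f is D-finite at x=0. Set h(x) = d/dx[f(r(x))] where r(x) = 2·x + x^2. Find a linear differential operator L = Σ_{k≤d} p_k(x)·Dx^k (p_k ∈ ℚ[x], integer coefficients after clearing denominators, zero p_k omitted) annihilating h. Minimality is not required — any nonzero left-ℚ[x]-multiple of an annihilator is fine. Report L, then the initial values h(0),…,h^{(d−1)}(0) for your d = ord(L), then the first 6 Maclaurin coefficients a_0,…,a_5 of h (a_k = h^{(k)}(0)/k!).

f: a_k = 0, -2, 1, -2/3, 1/2, -2/5, …
L₀ from L_f via x↦r, Dx↦r'^{-1}Dx.
h=h₀': d/dx-closure on L₀ ⇒ L.
L = 1 + (1 + x)·Dx  (order 1).
h: a_k = -4, 4, -4, 4, -4, 4, …
ICs: h(0) = -4.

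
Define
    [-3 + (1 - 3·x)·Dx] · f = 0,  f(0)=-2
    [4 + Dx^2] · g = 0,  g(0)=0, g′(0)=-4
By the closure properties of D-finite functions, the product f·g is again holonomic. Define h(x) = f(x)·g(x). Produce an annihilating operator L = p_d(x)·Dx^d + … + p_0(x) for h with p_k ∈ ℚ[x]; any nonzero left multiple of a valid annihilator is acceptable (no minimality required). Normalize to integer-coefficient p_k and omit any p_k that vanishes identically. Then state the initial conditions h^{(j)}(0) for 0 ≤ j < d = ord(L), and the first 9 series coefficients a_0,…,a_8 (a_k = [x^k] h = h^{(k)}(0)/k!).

f: a_k = -2, -6, -18, -54, -162, -486, -1458, -4374, -13122, …
g: a_k = 0, -4, 0, 8/3, 0, -8/15, 0, 16/315, 0, …
L₀ := L_f ⊗_s L_g (sym. prod.), ord ≤ 2.
L = (-4 + 12·x) + 6·Dx + (-1 + 3·x)·Dx^2  (order 2).
h: a_k = 0, 8, 24, 200/3, 200, 9016/15, 9016/5, 1703992/315, 1703992/105, …
ICs: h(0) = 0, h′(0) = 8.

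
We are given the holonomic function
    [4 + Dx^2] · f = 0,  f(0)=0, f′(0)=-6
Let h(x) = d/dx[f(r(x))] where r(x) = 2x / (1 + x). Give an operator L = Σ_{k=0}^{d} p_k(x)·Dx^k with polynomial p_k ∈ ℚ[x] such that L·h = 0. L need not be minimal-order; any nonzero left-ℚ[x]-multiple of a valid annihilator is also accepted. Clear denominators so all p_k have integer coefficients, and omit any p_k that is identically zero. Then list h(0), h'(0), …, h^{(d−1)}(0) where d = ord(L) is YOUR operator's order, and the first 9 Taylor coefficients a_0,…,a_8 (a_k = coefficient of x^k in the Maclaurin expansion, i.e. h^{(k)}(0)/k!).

f: a_k = 0, -6, 0, 4, 0, -4/5, 0, 8/105, 0, …
L₀ from L_f via x↦r, Dx↦r'^{-1}Dx.
h=h₀': d/dx-closure on L₀ ⇒ L.
L = (22 + 12·x + 6·x^2) + (6 + 18·x + 18·x^2 + 6·x^3)·Dx + (1 + 4·x + 6·x^2 + 4·x^3 + x^4)·Dx^2  (order 2).
h: a_k = -12, 24, 60, -336, 772, -1080, 9844/15, 20128/15, -120412/21, …
ICs: h(0) = -12, h′(0) = 24.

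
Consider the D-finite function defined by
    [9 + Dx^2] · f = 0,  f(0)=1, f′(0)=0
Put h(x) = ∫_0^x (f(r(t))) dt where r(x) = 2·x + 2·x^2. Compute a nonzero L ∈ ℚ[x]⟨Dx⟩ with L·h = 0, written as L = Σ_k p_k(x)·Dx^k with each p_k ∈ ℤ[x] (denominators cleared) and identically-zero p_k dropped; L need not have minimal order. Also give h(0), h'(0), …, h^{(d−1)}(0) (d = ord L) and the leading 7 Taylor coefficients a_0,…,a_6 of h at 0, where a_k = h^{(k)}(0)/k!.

L = (36 + 216·x + 432·x^2 + 288·x^3)·Dx - 2·Dx^2 + (1 + 2·x)·Dx^3  (order 3).
h: a_k = 0, 1, 0, -6, -9, 36/5, 36, …
ICs: h(0) = 0, h′(0) = 1, h′′(0) = 0.

f: a_k = 1, 0, -9/2, 0, 27/8, 0, -81/80, …
h₀=f(r): pull back L_f along r ⇒ L₀.
∫: right-multiply L₀ by Dx.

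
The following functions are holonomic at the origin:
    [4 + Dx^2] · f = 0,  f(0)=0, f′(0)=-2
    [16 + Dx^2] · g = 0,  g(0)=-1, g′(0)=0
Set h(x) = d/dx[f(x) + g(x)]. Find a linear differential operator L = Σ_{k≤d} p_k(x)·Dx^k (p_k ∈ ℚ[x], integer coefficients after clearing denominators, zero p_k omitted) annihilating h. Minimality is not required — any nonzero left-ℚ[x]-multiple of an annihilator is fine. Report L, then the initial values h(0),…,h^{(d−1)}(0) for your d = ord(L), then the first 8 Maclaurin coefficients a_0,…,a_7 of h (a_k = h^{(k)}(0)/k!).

L = 64 + 20·Dx^2 + Dx^4  (order 4).
h: a_k = -2, 16, 4, -128/3, -4/3, 512/15, 8/45, -4096/315, …
ICs: h(0) = -2, h′(0) = 16, h′′(0) = 8, h′′′(0) = -256.

f: a_k = 0, -2, 0, 4/3, 0, -4/15, 0, 8/315, …
g: a_k = -1, 0, 8, 0, -32/3, 0, 256/45, 0, …
h₀=f+g: left-lcm gives L₀, ord ≤ 4.
h₀' ⇒ L via d/dx closure of L₀.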